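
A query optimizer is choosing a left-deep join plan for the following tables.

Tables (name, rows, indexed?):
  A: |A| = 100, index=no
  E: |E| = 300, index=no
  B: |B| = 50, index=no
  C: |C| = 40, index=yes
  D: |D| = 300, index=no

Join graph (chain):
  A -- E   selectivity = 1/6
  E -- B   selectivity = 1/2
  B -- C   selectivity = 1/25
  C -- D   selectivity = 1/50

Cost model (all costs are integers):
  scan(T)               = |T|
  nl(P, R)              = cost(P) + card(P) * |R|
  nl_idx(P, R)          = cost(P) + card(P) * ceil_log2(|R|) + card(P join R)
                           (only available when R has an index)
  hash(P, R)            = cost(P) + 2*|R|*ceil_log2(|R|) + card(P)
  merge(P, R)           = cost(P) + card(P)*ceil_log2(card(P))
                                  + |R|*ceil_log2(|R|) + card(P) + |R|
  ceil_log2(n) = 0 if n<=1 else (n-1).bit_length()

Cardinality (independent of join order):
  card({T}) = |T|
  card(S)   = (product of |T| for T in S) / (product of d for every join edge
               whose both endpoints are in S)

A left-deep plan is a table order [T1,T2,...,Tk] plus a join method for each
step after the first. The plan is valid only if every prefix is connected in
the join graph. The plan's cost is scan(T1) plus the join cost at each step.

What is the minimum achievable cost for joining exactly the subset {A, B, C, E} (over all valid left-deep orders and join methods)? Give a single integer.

Selinger DP over subsets of {A,B,C,E}:
  {A}: scan cost=100, card=100
  {E}: scan cost=300, card=300
  {B}: scan cost=50, card=50
  {C}: scan cost=40, card=40
  {AE}: card=5000; try (A,hash)→2000, (E,merge)→3900, (A,merge)→4100, (E,hash)→5600, (E,nl)→30100, (A,nl)→30300; best=2000 via (A,hash)
  {BE}: card=7500; try (B,hash)→1200, (E,merge)→3400, (B,merge)→3650, (E,hash)→5500, (E,nl)→15050, (B,nl)→15300; best=1200 via (B,hash)
  {BC}: card=80; try (C,nl_idx)→430, (C,hash)→580, (B,merge)→670, (C,merge)→680, (B,hash)→680, (B,nl)→2040 …(+1); best=430 via (C,nl_idx)
  {ABE}: card=125000; try (B,hash)→7600, (A,hash)→10100, (B,merge)→72350, (A,merge)→107000, (B,nl)→252000, (A,nl)→751200; best=7600 via (B,hash)
  {BCE}: card=12000; try (E,merge)→4070, (E,hash)→5910, (C,hash)→9180, (E,nl)→24430, (C,nl_idx)→58200, (C,merge)→106480 …(+1); best=4070 via (E,merge)
  {ABCE}: card=200000; try (A,hash)→17470, (C,hash)→133080, (A,merge)→184870, (C,nl_idx)→957600, (A,nl)→1204070, (C,merge)→2257880 …(+1); best=17470 via (A,hash)

17470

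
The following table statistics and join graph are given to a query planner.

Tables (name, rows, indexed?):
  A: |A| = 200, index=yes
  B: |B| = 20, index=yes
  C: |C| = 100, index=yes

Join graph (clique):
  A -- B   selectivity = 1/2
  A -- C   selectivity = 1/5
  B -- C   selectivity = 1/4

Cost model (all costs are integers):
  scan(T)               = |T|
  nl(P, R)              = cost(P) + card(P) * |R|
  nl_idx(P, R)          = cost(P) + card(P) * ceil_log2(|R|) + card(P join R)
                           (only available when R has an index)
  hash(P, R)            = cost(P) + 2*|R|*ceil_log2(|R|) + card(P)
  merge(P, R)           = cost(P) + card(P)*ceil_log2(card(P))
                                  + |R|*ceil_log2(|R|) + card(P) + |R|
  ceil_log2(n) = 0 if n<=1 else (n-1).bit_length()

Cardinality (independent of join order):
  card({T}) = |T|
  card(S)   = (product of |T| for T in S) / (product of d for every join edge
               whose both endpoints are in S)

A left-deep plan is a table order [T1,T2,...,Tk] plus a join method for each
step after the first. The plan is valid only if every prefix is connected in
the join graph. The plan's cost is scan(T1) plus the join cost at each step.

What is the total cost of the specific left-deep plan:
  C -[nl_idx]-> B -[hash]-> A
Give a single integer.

4800

step 1: scan C: cost=100, card=100
step 2: join B via nl_idx
    card(P join B) = 100*20/(4) = 500
    cost = 100 + 100*5 + 500 = 1100
step 3: join A via hash
    card(P join A) = 500*200/(2*5) = 10000
    cost = 1100 + 2*200*8 + 500 = 4800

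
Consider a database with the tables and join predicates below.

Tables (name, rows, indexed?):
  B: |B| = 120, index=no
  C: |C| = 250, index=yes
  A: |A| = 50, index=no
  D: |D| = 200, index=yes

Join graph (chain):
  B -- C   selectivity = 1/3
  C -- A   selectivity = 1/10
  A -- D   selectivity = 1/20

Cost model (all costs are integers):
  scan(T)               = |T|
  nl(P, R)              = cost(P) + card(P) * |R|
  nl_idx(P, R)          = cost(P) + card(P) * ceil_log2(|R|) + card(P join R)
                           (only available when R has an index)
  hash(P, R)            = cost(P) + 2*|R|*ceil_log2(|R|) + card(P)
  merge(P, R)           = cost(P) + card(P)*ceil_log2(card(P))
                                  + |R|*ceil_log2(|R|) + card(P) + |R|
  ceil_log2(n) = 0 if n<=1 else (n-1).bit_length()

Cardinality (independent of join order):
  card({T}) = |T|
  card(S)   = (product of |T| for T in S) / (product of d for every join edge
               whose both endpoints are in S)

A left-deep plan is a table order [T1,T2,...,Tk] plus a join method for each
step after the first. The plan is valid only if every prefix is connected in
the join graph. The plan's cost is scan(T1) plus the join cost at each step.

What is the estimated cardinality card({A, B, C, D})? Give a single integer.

Tables in S: A(50), B(120), C(250), D(200)
Edges inside S: B-C(d=3), C-A(d=10), A-D(d=20)
numerator = 50 * 120 * 250 * 200 = 300000000
denominator = 3 * 10 * 20 = 600
card(S) = 300000000 / 600 = 500000

500000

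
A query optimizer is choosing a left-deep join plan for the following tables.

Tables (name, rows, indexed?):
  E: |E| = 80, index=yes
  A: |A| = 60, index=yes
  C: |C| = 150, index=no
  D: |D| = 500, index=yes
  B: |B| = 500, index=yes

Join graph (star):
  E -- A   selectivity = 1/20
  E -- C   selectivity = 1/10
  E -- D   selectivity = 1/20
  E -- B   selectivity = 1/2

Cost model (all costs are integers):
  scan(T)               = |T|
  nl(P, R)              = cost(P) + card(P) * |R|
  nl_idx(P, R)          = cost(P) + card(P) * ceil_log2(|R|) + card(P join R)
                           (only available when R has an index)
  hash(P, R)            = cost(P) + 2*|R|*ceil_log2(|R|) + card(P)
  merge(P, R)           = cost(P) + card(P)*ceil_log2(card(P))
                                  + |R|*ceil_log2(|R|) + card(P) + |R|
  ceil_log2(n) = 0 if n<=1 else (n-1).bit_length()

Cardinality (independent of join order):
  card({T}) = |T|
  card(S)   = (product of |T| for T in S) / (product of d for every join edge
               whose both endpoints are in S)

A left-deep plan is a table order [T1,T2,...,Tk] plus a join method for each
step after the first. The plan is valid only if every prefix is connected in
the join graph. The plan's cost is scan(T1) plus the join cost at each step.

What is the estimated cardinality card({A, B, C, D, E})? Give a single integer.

22500000

Tables in S: A(60), B(500), C(150), D(500), E(80)
Edges inside S: E-A(d=20), E-C(d=10), E-D(d=20), E-B(d=2)
numerator = 60 * 500 * 150 * 500 * 80 = 180000000000
denominator = 20 * 10 * 20 * 2 = 8000
card(S) = 180000000000 / 8000 = 22500000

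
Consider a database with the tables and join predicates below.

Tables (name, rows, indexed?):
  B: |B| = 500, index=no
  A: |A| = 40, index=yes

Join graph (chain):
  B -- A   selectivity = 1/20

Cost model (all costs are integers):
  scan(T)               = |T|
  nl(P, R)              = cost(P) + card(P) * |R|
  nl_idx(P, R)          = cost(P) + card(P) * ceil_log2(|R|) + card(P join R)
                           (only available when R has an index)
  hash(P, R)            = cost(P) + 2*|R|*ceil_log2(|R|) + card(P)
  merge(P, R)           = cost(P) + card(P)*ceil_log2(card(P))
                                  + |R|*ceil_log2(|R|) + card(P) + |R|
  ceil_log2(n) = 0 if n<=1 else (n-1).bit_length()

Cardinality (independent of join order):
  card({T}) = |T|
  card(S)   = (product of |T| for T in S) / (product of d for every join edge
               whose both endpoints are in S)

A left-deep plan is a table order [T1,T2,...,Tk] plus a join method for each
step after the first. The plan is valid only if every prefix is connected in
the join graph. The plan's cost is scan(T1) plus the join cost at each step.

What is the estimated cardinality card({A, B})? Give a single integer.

Tables in S: A(40), B(500)
Edges inside S: B-A(d=20)
numerator = 40 * 500 = 20000
denominator = 20 = 20
card(S) = 20000 / 20 = 1000

1000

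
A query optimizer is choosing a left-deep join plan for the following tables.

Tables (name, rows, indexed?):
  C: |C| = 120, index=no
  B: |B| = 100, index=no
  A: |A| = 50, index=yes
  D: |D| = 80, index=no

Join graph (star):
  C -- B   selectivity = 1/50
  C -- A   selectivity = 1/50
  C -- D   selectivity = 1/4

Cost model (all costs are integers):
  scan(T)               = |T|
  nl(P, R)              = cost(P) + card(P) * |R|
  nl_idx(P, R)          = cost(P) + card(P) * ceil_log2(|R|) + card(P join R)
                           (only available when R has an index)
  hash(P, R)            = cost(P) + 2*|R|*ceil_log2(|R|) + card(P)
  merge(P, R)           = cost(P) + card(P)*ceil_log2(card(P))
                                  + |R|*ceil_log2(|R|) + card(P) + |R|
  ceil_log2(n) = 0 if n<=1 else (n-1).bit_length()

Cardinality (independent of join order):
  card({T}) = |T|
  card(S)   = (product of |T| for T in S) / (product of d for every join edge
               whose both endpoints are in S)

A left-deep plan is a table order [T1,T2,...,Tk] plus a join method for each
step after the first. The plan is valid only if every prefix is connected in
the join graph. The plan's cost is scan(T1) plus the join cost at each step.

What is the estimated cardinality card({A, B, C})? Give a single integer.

240

Tables in S: A(50), B(100), C(120)
Edges inside S: C-B(d=50), C-A(d=50)
numerator = 50 * 100 * 120 = 600000
denominator = 50 * 50 = 2500
card(S) = 600000 / 2500 = 240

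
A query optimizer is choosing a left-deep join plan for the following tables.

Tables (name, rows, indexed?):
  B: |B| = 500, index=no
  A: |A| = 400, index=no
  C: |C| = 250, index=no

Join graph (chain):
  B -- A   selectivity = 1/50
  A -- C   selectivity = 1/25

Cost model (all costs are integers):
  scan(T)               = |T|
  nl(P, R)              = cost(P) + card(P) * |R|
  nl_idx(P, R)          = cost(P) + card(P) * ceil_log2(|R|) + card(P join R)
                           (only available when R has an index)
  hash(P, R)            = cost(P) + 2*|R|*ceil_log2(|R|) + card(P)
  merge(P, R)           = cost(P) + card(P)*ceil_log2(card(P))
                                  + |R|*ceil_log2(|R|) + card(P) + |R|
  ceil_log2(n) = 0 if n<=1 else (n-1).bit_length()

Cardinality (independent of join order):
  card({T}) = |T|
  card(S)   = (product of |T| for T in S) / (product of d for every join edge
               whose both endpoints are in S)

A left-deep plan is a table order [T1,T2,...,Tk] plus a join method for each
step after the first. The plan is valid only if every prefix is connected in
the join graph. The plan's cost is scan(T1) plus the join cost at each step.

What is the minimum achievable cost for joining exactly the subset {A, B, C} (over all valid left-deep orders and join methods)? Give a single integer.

16200

Selinger DP over subsets of {A,B,C}:
  {B}: scan cost=500, card=500
  {A}: scan cost=400, card=400
  {C}: scan cost=250, card=250
  {AB}: card=4000; try (A,hash)→8200, (B,merge)→9400, (A,merge)→9500, (B,hash)→9800, (B,nl)→200400, (A,nl)→200500; best=8200 via (A,hash)
  {AC}: card=4000; try (C,hash)→4800, (A,merge)→6500, (C,merge)→6650, (A,hash)→7700, (A,nl)→100250, (C,nl)→100400; best=4800 via (C,hash)
  {ABC}: card=40000; try (C,hash)→16200, (B,hash)→17800, (B,merge)→61800, (C,merge)→62450, (C,nl)→1008200, (B,nl)→2004800; best=16200 via (C,hash)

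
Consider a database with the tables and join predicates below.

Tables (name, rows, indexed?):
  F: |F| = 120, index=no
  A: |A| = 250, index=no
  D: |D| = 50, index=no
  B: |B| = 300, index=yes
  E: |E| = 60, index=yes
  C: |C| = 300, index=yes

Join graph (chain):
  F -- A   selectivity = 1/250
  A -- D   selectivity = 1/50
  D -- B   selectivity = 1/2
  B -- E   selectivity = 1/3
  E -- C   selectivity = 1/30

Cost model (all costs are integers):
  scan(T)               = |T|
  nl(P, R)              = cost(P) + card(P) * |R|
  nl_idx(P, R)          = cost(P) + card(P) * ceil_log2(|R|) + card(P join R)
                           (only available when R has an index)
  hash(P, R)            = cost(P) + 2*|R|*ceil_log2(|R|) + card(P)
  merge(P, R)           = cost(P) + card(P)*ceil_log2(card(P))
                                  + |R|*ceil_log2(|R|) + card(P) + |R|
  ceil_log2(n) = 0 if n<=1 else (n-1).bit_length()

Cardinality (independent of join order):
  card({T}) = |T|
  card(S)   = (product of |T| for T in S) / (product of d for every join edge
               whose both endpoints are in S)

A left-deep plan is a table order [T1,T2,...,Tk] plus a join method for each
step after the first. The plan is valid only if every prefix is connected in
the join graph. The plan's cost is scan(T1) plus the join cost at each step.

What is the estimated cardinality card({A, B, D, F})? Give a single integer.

18000

Tables in S: A(250), B(300), D(50), F(120)
Edges inside S: F-A(d=250), A-D(d=50), D-B(d=2)
numerator = 250 * 300 * 50 * 120 = 450000000
denominator = 250 * 50 * 2 = 25000
card(S) = 450000000 / 25000 = 18000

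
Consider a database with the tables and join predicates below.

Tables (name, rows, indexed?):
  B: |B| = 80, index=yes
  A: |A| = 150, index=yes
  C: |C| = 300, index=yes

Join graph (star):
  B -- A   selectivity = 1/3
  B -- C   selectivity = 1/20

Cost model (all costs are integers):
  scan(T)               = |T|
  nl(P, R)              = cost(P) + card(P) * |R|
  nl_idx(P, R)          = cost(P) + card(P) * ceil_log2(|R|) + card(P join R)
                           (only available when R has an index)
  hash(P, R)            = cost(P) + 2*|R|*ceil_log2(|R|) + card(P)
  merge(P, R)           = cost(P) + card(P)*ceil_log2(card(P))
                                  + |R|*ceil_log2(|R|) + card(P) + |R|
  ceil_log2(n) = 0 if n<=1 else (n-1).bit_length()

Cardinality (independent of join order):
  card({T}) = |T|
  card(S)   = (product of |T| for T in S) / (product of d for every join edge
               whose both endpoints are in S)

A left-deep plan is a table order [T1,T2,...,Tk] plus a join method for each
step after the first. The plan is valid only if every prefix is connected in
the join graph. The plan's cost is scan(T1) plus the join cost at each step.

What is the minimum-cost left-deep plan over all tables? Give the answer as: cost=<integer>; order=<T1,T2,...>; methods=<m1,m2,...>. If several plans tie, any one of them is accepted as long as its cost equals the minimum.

cost=5320; order=C,B,A; methods=hash,hash

Selinger DP (subsets sized 1..n):
  {B}: scan cost=80, card=80
  {A}: scan cost=150, card=150
  {C}: scan cost=300, card=300
  {AB}: card=4000; try (B,hash)→1420, (A,merge)→2070, (B,merge)→2140, (A,hash)→2560, (A,nl_idx)→4720, (B,nl_idx)→5200 …(+2); best=1420 via (B,hash)
  {BC}: card=1200; try (B,hash)→1720, (C,nl_idx)→2000, (B,nl_idx)→3600, (C,merge)→3720, (B,merge)→3940, (C,hash)→5560 …(+2); best=1720 via (B,hash)
  {ABC}: card=60000; try (A,hash)→5320, (C,hash)→10820, (A,merge)→17470, (C,merge)→56420, (A,nl_idx)→71320, (C,nl_idx)→97420 …(+2); best=5320 via (A,hash)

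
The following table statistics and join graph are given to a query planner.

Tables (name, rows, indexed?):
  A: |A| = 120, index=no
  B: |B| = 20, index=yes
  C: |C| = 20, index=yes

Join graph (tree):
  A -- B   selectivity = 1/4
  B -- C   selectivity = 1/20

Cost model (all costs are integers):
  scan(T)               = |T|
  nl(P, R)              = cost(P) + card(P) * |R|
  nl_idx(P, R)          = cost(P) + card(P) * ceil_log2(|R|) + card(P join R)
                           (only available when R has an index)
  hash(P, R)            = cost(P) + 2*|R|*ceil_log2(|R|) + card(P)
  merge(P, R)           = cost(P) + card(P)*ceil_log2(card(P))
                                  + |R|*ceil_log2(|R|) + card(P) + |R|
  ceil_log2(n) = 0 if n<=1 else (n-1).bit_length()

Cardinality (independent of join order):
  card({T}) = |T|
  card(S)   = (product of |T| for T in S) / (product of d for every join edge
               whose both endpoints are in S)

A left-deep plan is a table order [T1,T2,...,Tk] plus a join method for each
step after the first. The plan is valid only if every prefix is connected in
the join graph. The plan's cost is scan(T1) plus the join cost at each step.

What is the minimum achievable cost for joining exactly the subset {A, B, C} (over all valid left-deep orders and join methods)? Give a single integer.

Selinger DP over subsets of {A,B,C}:
  {A}: scan cost=120, card=120
  {B}: scan cost=20, card=20
  {C}: scan cost=20, card=20
  {AB}: card=600; try (B,hash)→440, (A,merge)→1100, (B,merge)→1200, (B,nl_idx)→1320, (A,hash)→1720, (A,nl)→2420 …(+1); best=440 via (B,hash)
  {BC}: card=20; try (C,nl_idx)→140, (B,nl_idx)→140, (C,hash)→240, (B,hash)→240, (C,merge)→260, (B,merge)→260 …(+2); best=140 via (C,nl_idx)
  {ABC}: card=600; try (A,merge)→1220, (C,hash)→1240, (A,hash)→1840, (A,nl)→2540, (C,nl_idx)→4040, (C,merge)→7160 …(+1); best=1220 via (A,merge)

1220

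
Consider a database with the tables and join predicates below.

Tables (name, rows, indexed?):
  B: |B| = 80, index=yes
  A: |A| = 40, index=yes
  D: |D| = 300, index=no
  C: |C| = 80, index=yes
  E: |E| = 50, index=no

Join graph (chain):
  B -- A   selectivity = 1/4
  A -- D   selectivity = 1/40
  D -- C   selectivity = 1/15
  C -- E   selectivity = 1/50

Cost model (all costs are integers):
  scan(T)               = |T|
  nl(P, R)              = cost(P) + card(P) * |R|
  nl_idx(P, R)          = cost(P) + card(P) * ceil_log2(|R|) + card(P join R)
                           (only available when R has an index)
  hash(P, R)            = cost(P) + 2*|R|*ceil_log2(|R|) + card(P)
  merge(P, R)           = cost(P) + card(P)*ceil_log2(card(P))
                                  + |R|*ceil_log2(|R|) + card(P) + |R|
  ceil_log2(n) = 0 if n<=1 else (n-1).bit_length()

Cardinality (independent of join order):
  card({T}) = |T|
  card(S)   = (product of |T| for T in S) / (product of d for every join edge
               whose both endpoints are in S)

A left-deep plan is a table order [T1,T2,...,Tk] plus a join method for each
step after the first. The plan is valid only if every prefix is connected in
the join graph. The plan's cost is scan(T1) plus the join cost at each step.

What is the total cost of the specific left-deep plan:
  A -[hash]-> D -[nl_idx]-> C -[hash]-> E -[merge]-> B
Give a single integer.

31220

step 1: scan A: cost=40, card=40
step 2: join D via hash
    card(P join D) = 40*300/(40) = 300
    cost = 40 + 2*300*9 + 40 = 5480
step 3: join C via nl_idx
    card(P join C) = 300*80/(15) = 1600
    cost = 5480 + 300*7 + 1600 = 9180
step 4: join E via hash
    card(P join E) = 1600*50/(50) = 1600
    cost = 9180 + 2*50*6 + 1600 = 11380
step 5: join B via merge
    card(P join B) = 1600*80/(4) = 32000
    cost = 11380 + 1600*11 + 80*7 + 1600 + 80 = 31220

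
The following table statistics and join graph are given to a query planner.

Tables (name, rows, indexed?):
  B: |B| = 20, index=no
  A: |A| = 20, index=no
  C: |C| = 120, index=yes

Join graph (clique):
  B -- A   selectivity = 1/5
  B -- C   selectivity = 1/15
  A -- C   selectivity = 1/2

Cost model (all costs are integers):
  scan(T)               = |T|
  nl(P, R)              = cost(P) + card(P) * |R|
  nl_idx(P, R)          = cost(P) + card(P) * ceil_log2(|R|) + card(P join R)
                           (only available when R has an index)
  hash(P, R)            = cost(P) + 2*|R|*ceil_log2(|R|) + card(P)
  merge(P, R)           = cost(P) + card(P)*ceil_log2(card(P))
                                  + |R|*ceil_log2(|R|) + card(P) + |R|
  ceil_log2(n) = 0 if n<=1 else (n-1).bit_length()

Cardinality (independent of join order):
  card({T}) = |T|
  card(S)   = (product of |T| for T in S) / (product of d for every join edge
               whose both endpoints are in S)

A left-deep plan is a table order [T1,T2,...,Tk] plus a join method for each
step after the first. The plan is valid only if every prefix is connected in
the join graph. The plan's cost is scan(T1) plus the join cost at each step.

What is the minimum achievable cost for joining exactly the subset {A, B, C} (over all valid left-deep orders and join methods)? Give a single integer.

680

Selinger DP over subsets of {A,B,C}:
  {B}: scan cost=20, card=20
  {A}: scan cost=20, card=20
  {C}: scan cost=120, card=120
  {AB}: card=80; try (B,hash)→240, (A,hash)→240, (B,merge)→260, (A,merge)→260, (B,nl)→420, (A,nl)→420; best=240 via (B,hash)
  {BC}: card=160; try (C,nl_idx)→320, (B,hash)→440, (C,merge)→1100, (B,merge)→1200, (C,hash)→1720, (C,nl)→2420 …(+1); best=320 via (C,nl_idx)
  {AC}: card=1200; try (A,hash)→440, (C,merge)→1100, (A,merge)→1200, (C,nl_idx)→1360, (C,hash)→1720, (C,nl)→2420 …(+1); best=440 via (A,hash)
  {ABC}: card=320; try (A,hash)→680, (C,nl_idx)→1120, (C,merge)→1840, (B,hash)→1840, (A,merge)→1880, (C,hash)→2000 …(+4); best=680 via (A,hash)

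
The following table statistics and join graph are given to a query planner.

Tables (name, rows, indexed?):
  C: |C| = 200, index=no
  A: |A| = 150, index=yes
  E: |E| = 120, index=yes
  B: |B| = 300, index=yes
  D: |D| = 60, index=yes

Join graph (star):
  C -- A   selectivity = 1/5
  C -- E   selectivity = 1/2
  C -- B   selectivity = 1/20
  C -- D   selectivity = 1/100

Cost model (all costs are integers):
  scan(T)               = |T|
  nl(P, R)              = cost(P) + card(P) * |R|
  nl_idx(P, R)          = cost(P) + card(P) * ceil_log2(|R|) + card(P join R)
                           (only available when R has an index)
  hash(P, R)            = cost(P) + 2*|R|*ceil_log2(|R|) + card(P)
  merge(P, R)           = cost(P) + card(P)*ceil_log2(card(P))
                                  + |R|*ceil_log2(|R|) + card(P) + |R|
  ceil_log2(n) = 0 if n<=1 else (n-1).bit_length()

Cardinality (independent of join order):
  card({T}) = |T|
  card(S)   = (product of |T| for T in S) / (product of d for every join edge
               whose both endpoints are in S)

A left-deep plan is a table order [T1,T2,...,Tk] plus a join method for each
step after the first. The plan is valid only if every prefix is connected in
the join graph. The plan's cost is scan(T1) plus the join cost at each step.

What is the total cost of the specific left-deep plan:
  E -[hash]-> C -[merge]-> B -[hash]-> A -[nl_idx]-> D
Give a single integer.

36008840

step 1: scan E: cost=120, card=120
step 2: join C via hash
    card(P join C) = 120*200/(2) = 12000
    cost = 120 + 2*200*8 + 120 = 3440
step 3: join B via merge
    card(P join B) = 12000*300/(20) = 180000
    cost = 3440 + 12000*14 + 300*9 + 12000 + 300 = 186440
step 4: join A via hash
    card(P join A) = 180000*150/(5) = 5400000
    cost = 186440 + 2*150*8 + 180000 = 368840
step 5: join D via nl_idx
    card(P join D) = 5400000*60/(100) = 3240000
    cost = 368840 + 5400000*6 + 3240000 = 36008840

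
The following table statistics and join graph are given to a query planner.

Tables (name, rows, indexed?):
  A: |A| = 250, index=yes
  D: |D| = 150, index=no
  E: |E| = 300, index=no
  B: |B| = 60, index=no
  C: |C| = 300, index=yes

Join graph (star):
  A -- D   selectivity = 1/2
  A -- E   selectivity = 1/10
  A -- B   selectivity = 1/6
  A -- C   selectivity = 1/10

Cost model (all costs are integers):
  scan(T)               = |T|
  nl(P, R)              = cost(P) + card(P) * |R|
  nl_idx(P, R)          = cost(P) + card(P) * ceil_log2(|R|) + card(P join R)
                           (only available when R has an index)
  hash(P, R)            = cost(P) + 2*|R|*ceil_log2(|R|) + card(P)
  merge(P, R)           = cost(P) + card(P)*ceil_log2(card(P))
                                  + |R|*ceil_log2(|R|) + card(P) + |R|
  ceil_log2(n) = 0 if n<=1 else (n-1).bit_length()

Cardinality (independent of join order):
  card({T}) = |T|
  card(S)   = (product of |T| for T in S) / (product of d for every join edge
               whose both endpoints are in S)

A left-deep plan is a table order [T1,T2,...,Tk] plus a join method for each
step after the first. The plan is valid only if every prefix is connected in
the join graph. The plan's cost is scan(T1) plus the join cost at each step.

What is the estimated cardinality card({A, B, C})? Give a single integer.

75000

Tables in S: A(250), B(60), C(300)
Edges inside S: A-B(d=6), A-C(d=10)
numerator = 250 * 60 * 300 = 4500000
denominator = 6 * 10 = 60
card(S) = 4500000 / 60 = 75000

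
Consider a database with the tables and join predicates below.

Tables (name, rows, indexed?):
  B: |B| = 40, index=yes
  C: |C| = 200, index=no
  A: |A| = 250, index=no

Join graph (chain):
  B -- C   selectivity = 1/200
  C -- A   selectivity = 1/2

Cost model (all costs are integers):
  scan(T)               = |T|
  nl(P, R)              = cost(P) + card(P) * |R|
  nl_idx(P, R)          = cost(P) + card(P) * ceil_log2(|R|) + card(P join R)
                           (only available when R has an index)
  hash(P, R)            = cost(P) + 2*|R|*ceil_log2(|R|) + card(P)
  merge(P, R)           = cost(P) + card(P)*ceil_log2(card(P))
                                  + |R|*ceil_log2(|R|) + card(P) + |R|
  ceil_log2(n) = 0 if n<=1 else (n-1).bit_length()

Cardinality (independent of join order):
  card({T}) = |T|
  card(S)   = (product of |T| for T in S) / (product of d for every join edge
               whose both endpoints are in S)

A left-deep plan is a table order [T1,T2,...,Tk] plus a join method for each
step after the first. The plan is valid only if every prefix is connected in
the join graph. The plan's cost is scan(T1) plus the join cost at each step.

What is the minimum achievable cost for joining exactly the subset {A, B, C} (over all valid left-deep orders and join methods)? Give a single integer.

Selinger DP over subsets of {A,B,C}:
  {B}: scan cost=40, card=40
  {C}: scan cost=200, card=200
  {A}: scan cost=250, card=250
  {BC}: card=40; try (B,hash)→880, (B,nl_idx)→1440, (C,merge)→2120, (B,merge)→2280, (C,hash)→3280, (C,nl)→8040 …(+1); best=880 via (B,hash)
  {AC}: card=25000; try (C,hash)→3700, (A,merge)→4250, (C,merge)→4300, (A,hash)→4400, (A,nl)→50200, (C,nl)→50250; best=3700 via (C,hash)
  {ABC}: card=5000; try (A,merge)→3410, (A,hash)→4920, (A,nl)→10880, (B,hash)→29180, (B,nl_idx)→158700, (B,merge)→403980 …(+1); best=3410 via (A,merge)

3410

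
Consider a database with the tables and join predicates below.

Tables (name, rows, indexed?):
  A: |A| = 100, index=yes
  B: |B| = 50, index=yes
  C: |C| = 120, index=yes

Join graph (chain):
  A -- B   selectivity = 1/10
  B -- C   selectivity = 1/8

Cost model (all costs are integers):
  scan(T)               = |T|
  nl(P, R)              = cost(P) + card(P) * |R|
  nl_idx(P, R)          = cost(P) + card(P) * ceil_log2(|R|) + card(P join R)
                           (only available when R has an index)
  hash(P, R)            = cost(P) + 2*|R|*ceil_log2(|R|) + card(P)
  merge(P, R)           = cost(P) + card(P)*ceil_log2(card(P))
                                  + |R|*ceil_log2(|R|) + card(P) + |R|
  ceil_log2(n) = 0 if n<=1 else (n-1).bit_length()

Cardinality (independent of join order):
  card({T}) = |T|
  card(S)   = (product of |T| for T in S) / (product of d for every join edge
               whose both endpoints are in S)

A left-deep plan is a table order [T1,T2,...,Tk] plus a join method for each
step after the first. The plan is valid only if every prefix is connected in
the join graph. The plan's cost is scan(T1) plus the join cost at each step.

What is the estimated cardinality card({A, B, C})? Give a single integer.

Tables in S: A(100), B(50), C(120)
Edges inside S: A-B(d=10), B-C(d=8)
numerator = 100 * 50 * 120 = 600000
denominator = 10 * 8 = 80
card(S) = 600000 / 80 = 7500

7500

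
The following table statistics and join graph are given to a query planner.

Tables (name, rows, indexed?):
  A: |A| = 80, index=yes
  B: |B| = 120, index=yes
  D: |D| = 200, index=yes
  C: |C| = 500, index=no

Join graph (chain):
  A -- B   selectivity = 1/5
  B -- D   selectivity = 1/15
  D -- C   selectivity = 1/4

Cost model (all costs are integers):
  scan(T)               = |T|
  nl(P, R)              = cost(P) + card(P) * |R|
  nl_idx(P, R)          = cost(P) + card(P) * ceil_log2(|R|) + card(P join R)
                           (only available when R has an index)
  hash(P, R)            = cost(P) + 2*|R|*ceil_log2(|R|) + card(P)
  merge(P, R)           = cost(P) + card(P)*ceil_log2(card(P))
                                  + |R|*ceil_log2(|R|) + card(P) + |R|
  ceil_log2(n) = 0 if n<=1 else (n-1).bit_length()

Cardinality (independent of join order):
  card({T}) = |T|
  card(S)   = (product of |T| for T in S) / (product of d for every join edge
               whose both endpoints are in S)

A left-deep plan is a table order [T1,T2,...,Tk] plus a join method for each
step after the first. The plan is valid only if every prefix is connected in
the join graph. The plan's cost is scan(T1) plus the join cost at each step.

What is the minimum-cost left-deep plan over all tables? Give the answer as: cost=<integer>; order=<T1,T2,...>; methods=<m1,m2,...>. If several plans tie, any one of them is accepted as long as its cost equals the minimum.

cost=39400; order=D,B,A,C; methods=hash,hash,hash

Selinger DP (subsets sized 1..n):
  {A}: scan cost=80, card=80
  {B}: scan cost=120, card=120
  {D}: scan cost=200, card=200
  {C}: scan cost=500, card=500
  {AB}: card=1920; try (A,hash)→1360, (B,merge)→1680, (A,merge)→1720, (B,hash)→1840, (B,nl_idx)→2560, (A,nl_idx)→2880 …(+2); best=1360 via (A,hash)
  {BD}: card=1600; try (B,hash)→2080, (D,nl_idx)→2680, (D,merge)→2880, (B,merge)→2960, (B,nl_idx)→3200, (D,hash)→3440 …(+2); best=2080 via (B,hash)
  {CD}: card=25000; try (D,hash)→4200, (C,merge)→7000, (D,merge)→7300, (C,hash)→9400, (D,nl_idx)→29500, (C,nl)→100200 …(+1); best=4200 via (D,hash)
  {ABD}: card=25600; try (A,hash)→4800, (D,hash)→6480, (A,merge)→21920, (D,merge)→26200, (A,nl_idx)→38880, (D,nl_idx)→42320 …(+2); best=4800 via (A,hash)
  {BCD}: card=200000; try (C,hash)→12680, (C,merge)→26280, (B,hash)→30880, (B,nl_idx)→379200, (B,merge)→405160, (C,nl)→802080 …(+1); best=12680 via (C,hash)
  {ABCD}: card=3200000; try (C,hash)→39400, (A,hash)→213800, (C,merge)→419400, (A,merge)→3813320, (A,nl_idx)→4612680, (C,nl)→12804800 …(+1); best=39400 via (C,hash)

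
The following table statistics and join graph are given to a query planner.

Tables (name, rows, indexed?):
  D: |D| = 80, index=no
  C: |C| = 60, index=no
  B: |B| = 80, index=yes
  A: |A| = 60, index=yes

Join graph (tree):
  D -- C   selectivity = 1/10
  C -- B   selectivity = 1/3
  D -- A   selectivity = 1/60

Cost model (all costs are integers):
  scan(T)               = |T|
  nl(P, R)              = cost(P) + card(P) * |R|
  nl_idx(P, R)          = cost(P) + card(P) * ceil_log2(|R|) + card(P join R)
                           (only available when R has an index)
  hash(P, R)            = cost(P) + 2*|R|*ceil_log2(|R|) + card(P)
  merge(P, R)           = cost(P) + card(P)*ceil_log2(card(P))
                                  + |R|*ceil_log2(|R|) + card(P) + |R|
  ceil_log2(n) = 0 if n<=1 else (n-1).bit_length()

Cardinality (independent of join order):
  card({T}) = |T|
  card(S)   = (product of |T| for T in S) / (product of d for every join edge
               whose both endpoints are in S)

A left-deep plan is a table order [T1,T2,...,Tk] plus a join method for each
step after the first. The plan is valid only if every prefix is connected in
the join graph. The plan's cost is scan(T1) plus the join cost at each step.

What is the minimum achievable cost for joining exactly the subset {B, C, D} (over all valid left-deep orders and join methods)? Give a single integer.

2480

Selinger DP over subsets of {B,C,D}:
  {D}: scan cost=80, card=80
  {C}: scan cost=60, card=60
  {B}: scan cost=80, card=80
  {CD}: card=480; try (C,hash)→880, (D,merge)→1120, (C,merge)→1140, (D,hash)→1240, (D,nl)→4860, (C,nl)→4880; best=880 via (C,hash)
  {BC}: card=1600; try (C,hash)→880, (B,merge)→1120, (C,merge)→1140, (B,hash)→1240, (B,nl_idx)→2080, (B,nl)→4860 …(+1); best=880 via (C,hash)
  {BCD}: card=12800; try (B,hash)→2480, (D,hash)→3600, (B,merge)→6320, (B,nl_idx)→17040, (D,merge)→20720, (B,nl)→39280 …(+1); best=2480 via (B,hash)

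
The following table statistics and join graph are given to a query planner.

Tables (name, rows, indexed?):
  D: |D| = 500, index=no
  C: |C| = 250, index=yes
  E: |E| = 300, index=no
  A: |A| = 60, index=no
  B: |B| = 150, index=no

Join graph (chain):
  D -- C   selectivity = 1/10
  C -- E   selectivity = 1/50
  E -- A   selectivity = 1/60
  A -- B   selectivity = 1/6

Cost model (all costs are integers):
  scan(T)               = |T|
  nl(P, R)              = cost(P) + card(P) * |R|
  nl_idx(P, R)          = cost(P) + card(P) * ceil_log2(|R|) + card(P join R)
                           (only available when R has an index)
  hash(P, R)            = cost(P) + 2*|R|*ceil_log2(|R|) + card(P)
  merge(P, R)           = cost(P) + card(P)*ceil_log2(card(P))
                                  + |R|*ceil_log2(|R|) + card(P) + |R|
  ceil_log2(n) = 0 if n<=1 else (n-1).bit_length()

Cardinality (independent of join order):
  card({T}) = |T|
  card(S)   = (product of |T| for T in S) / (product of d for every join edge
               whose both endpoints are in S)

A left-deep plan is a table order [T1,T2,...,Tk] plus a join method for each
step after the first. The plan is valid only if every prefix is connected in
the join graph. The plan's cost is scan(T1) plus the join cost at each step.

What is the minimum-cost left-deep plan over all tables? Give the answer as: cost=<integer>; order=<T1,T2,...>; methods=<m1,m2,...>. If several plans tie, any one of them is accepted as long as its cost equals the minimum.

cost=55620; order=E,A,C,B,D; methods=hash,nl_idx,hash,hash

Selinger DP (subsets sized 1..n):
  {D}: scan cost=500, card=500
  {C}: scan cost=250, card=250
  {E}: scan cost=300, card=300
  {A}: scan cost=60, card=60
  {B}: scan cost=150, card=150
  {CD}: card=12500; try (C,hash)→5000, (D,merge)→7500, (C,merge)→7750, (D,hash)→9500, (C,nl_idx)→17000, (D,nl)→125250 …(+1); best=5000 via (C,hash)
  {CE}: card=1500; try (C,nl_idx)→4200, (C,hash)→4600, (E,merge)→5500, (C,merge)→5550, (E,hash)→5900, (E,nl)→75250 …(+1); best=4200 via (C,nl_idx)
  {AE}: card=300; try (A,hash)→1320, (E,merge)→3480, (A,merge)→3720, (E,hash)→5520, (E,nl)→18060, (A,nl)→18300; best=1320 via (A,hash)
  {AB}: card=1500; try (A,hash)→1020, (B,merge)→1830, (A,merge)→1920, (B,hash)→2520, (B,nl)→9060, (A,nl)→9150; best=1020 via (A,hash)
  {CDE}: card=75000; try (D,hash)→14700, (E,hash)→22900, (D,merge)→27200, (E,merge)→195500, (D,nl)→754200, (E,nl)→3755000; best=14700 via (D,hash)
  {ACE}: card=1500; try (C,nl_idx)→5220, (C,hash)→5620, (A,hash)→6420, (C,merge)→6570, (A,merge)→22620, (C,nl)→76320 …(+1); best=5220 via (C,nl_idx)
  {ABE}: card=7500; try (B,hash)→4020, (B,merge)→5670, (E,hash)→7920, (E,merge)→22020, (B,nl)→46320, (E,nl)→451020; best=4020 via (B,hash)
  {ACDE}: card=75000; try (D,hash)→15720, (D,merge)→28220, (A,hash)→90420, (D,nl)→755220, (A,merge)→1365120, (A,nl)→4514700; best=15720 via (D,hash)
  {ABCE}: card=37500; try (B,hash)→9120, (C,hash)→15520, (B,merge)→24570, (C,nl_idx)→101520, (C,merge)→111270, (B,nl)→230220 …(+1); best=9120 via (B,hash)
  {ABCDE}: card=1875000; try (D,hash)→55620, (B,hash)→93120, (D,merge)→651620, (B,merge)→1367070, (B,nl)→11265720, (D,nl)→18759120; best=55620 via (D,hash)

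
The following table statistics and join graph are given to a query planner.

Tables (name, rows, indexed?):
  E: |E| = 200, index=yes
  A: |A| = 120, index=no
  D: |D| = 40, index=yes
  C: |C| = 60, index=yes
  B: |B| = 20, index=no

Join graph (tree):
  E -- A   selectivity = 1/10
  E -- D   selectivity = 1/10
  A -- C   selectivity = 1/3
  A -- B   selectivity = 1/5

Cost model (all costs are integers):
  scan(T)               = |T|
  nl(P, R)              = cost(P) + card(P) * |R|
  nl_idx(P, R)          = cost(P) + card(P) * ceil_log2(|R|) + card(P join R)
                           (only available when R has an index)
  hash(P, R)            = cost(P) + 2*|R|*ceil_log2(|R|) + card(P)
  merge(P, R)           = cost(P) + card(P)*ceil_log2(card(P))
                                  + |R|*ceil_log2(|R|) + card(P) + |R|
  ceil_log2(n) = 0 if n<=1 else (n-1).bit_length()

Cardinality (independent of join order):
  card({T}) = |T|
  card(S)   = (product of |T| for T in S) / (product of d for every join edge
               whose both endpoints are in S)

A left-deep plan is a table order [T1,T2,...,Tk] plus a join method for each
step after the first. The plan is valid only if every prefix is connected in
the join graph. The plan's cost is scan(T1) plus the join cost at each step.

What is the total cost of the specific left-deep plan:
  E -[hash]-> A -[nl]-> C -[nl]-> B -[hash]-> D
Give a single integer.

step 1: scan E: cost=200, card=200
step 2: join A via hash
    card(P join A) = 200*120/(10) = 2400
    cost = 200 + 2*120*7 + 200 = 2080
step 3: join C via nl
    card(P join C) = 2400*60/(3) = 48000
    cost = 2080 + 2400*60 = 146080
step 4: join B via nl
    card(P join B) = 48000*20/(5) = 192000
    cost = 146080 + 48000*20 = 1106080
step 5: join D via hash
    card(P join D) = 192000*40/(10) = 768000
    cost = 1106080 + 2*40*6 + 192000 = 1298560

1298560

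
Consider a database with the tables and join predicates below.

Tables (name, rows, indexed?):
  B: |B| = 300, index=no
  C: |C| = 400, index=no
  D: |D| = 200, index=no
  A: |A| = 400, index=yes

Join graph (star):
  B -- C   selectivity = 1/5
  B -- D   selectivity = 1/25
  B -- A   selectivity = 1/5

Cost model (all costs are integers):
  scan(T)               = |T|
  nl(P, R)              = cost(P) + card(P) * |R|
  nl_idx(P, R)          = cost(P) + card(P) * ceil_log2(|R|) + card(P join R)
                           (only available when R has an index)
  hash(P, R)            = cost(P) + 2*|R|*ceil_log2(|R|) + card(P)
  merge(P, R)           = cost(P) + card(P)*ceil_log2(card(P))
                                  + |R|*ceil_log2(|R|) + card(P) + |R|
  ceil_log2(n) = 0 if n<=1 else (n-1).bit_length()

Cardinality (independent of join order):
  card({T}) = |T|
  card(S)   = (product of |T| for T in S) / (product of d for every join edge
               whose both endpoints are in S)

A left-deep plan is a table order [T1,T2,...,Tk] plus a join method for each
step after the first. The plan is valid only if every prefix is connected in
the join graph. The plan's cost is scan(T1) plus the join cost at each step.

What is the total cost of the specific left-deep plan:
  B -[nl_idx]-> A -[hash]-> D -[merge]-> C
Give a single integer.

step 1: scan B: cost=300, card=300
step 2: join A via nl_idx
    card(P join A) = 300*400/(5) = 24000
    cost = 300 + 300*9 + 24000 = 27000
step 3: join D via hash
    card(P join D) = 24000*200/(25) = 192000
    cost = 27000 + 2*200*8 + 24000 = 54200
step 4: join C via merge
    card(P join C) = 192000*400/(5) = 15360000
    cost = 54200 + 192000*18 + 400*9 + 192000 + 400 = 3706200

3706200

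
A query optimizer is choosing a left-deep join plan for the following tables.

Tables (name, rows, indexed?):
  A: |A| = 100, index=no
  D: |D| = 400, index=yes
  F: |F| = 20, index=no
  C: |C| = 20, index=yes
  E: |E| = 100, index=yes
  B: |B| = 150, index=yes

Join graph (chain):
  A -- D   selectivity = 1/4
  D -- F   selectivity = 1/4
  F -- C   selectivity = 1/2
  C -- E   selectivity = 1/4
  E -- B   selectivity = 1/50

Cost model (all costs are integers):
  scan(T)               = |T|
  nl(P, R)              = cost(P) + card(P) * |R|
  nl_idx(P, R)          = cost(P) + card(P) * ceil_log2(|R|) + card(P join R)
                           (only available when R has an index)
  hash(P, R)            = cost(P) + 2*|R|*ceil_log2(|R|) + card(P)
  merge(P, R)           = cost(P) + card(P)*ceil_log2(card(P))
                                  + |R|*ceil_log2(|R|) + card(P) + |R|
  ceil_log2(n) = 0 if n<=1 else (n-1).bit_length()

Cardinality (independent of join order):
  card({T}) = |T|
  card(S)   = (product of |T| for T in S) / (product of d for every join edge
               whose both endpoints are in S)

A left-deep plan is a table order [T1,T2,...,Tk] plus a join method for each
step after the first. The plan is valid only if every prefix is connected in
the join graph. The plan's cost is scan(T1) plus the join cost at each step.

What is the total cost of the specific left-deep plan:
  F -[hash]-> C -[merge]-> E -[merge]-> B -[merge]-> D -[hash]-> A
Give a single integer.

step 1: scan F: cost=20, card=20
step 2: join C via hash
    card(P join C) = 20*20/(2) = 200
    cost = 20 + 2*20*5 + 20 = 240
step 3: join E via merge
    card(P join E) = 200*100/(4) = 5000
    cost = 240 + 200*8 + 100*7 + 200 + 100 = 2840
step 4: join B via merge
    card(P join B) = 5000*150/(50) = 15000
    cost = 2840 + 5000*13 + 150*8 + 5000 + 150 = 74190
step 5: join D via merge
    card(P join D) = 15000*400/(4) = 1500000
    cost = 74190 + 15000*14 + 400*9 + 15000 + 400 = 303190
step 6: join A via hash
    card(P join A) = 1500000*100/(4) = 37500000
    cost = 303190 + 2*100*7 + 1500000 = 1804590

1804590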